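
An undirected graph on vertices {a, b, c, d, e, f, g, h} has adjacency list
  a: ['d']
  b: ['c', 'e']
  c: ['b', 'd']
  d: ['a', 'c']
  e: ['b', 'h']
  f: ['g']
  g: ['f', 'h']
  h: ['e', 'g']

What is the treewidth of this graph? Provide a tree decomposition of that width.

Treewidth 1.
Bags: B1 = {a, d}  B2 = {c, d}  B3 = {b, c}  B4 = {b, e}  B5 = {e, h}  B6 = {g, h}  B7 = {f, g}
Tree: B1–B2, B2–B3, B3–B4, B4–B5, B5–B6, B6–B7

Every bag has size at most 2, so the width is 2 − 1 = 1 and tw(G) ≤ 1. G has an edge, so its treewidth is at least 1. Therefore the treewidth is 1.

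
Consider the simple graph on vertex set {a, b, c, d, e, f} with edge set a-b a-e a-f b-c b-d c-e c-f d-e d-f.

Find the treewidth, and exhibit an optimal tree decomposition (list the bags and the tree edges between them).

Treewidth 3.
One such decomposition:
Bags: B1 = {a, b, e, f}  B2 = {b, d, e, f}  B3 = {b, c, e, f}
Tree: B1–B2, B2–B3

Every bag has size at most 4, so the width is 4 − 1 = 3 and tw(G) ≤ 3. For the lower bound: the 4 vertex sets {a,f}, {b,d}, {e}, {c} are disjoint, each induces a connected subgraph, and every pair is joined by at least one edge of G. Contracting each set to a single vertex therefore yields K_{4} as a minor, and since treewidth is minor-monotone, tw(G) ≥ tw(K_{4}) = 3. The upper and lower bounds meet at 3, so that is the treewidth.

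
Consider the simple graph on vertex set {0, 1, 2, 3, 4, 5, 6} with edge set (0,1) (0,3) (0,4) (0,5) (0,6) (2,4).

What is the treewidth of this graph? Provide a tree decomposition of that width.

Each bag holds 2 vertices, so the decomposition has width 1, which upper-bounds the treewidth. Since G has at least one edge (e.g. 6–0), it is not an edgeless graph, so tw(G) ≥ 1. Combining the bounds, tw(G) = 1.

Treewidth 1.
One such decomposition:
Bags: B1 = {0, 6}  B2 = {0, 4}  B3 = {2, 4}  B4 = {0, 3}  B5 = {0, 1}  B6 = {0, 5}
Tree: B1–B2, B2–B3, B1–B4, B1–B5, B2–B6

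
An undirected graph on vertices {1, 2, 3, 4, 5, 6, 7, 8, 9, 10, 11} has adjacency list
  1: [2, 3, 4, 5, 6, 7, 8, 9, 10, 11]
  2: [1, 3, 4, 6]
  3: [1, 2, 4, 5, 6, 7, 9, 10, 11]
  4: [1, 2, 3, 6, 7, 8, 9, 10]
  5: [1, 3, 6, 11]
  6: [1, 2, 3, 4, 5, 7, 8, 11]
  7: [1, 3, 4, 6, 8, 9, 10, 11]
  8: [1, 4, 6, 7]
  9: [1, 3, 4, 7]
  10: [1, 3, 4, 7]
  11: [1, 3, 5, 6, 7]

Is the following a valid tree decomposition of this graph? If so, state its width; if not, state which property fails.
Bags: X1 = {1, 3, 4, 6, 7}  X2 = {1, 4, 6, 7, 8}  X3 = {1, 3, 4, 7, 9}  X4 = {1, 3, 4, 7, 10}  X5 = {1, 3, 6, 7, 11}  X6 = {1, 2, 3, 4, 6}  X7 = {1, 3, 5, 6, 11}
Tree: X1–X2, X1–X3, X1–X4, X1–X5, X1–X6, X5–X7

Yes; width 4.

Every vertex of G appears in some bag (union = {1, 2, 3, 4, 5, 6, 7, 8, 9, 10, 11}); every edge is covered by a bag; and for each vertex v the set of bags containing v is connected in the bag tree. The decomposition is therefore valid. The largest bag has 5 vertices, so the width is 4.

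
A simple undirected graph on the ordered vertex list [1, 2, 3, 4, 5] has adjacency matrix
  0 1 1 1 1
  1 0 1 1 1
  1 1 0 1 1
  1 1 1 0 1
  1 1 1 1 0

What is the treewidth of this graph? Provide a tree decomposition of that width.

Treewidth 4.
Bags: B1 = {1, 2, 3, 4, 5}
Tree: (single bag)

With just one bag of size 5, the width is 5 − 1 = 4, so tw(G) ≤ 4. Conversely, {1, 2, 3, 4, 5} is a clique of size 5, and the vertices of any clique must share a bag in every tree decomposition; so some bag has ≥ 5 vertices and tw(G) ≥ 4. Therefore the treewidth is 4.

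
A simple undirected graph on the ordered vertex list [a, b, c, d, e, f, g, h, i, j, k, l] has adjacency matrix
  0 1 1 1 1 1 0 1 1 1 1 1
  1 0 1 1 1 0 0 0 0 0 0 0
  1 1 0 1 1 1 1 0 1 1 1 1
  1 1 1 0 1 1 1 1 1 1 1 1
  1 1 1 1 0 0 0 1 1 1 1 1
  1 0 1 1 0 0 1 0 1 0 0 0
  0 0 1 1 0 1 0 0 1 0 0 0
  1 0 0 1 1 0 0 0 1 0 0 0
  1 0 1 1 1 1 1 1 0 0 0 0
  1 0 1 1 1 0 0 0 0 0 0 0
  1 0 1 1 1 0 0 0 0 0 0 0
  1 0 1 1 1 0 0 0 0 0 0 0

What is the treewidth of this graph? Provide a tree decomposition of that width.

Treewidth 4.
One such decomposition:
Bags: B1 = {a, c, d, e, i}  B2 = {a, c, d, e, k}  B3 = {a, c, d, f, i}  B4 = {a, c, d, e, j}  B5 = {a, c, d, e, l}  B6 = {a, b, c, d, e}  B7 = {c, d, f, g, i}  B8 = {a, d, e, h, i}
Tree: B1–B2, B1–B3, B1–B4, B2–B5, B4–B6, B3–B7, B1–B8

Every bag has size at most 5, so the width is 5 − 1 = 4 and tw(G) ≤ 4. On the other hand G contains the 5-clique {a, d, e, h, i}. A clique must lie in a single bag of any decomposition, so no decomposition can have width below 4. The upper and lower bounds meet at 4, so that is the treewidth.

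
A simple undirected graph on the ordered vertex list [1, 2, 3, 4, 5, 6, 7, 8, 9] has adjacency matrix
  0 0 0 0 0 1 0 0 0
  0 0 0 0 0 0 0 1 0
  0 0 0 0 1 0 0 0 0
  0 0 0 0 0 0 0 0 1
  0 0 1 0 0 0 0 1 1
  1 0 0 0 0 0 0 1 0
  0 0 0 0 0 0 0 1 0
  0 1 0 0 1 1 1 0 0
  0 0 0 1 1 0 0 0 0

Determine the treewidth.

A width-1 tree decomposition is:
Bags: B1 = {5, 9}  B2 = {4, 9}  B3 = {5, 8}  B4 = {7, 8}  B5 = {3, 5}  B6 = {2, 8}  B7 = {6, 8}  B8 = {1, 6}
Tree: B1–B2, B1–B3, B3–B4, B1–B5, B4–B6, B3–B7, B7–B8
The largest bag has 2 vertices, giving width 1; this decomposition certifies tw(G) ≤ 1. Since G has at least one edge (e.g. 5–9), it is not an edgeless graph, so tw(G) ≥ 1. Therefore the treewidth is 1.

1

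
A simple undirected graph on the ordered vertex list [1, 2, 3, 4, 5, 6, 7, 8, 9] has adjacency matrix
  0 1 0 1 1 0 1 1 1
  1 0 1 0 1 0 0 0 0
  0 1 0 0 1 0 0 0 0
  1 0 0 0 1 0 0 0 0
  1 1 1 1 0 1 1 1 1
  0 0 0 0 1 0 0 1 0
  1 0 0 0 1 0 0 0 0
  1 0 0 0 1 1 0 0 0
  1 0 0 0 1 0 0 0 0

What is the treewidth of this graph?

A width-2 tree decomposition is:
Bags: B1 = {1, 4, 5}  B2 = {1, 5, 8}  B3 = {1, 2, 5}  B4 = {1, 5, 9}  B5 = {1, 5, 7}  B6 = {5, 6, 8}  B7 = {2, 3, 5}
Tree: B1–B2, B2–B3, B3–B4, B4–B5, B2–B6, B3–B7
Each bag holds 3 vertices, so the decomposition has width 2, which upper-bounds the treewidth. On the other hand G contains the 3-clique {1, 2, 5}. A clique must lie in a single bag of any decomposition, so no decomposition can have width below 2. Hence tw(G) = 2 exactly.

2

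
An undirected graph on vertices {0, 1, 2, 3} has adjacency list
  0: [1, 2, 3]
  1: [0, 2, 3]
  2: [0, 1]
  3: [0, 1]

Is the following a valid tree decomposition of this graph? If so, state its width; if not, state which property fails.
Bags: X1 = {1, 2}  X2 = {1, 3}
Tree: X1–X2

A tree decomposition must satisfy three properties: every vertex lies in some bag; for every edge, both endpoints lie together in some bag; and for every vertex, the bags containing it form a connected subtree. Here vertex 0 appears in no bag, so the decomposition is invalid.

No — vertex 0 appears in no bag.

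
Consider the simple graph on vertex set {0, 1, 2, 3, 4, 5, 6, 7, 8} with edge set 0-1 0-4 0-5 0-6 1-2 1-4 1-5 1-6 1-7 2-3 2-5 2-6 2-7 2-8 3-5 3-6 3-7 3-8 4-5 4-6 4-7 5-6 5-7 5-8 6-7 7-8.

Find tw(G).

A width-4 tree decomposition is:
Bags: B1 = {1, 4, 5, 6, 7}  B2 = {1, 2, 5, 6, 7}  B3 = {2, 3, 5, 6, 7}  B4 = {2, 3, 5, 7, 8}  B5 = {0, 1, 4, 5, 6}
Tree: B1–B2, B2–B3, B3–B4, B1–B5
The largest bag has 5 vertices, giving width 4; this decomposition certifies tw(G) ≤ 4. Conversely, {2, 3, 5, 7, 8} is a clique of size 5, and the vertices of any clique must share a bag in every tree decomposition; so some bag has ≥ 5 vertices and tw(G) ≥ 4. Combining the bounds, tw(G) = 4.

4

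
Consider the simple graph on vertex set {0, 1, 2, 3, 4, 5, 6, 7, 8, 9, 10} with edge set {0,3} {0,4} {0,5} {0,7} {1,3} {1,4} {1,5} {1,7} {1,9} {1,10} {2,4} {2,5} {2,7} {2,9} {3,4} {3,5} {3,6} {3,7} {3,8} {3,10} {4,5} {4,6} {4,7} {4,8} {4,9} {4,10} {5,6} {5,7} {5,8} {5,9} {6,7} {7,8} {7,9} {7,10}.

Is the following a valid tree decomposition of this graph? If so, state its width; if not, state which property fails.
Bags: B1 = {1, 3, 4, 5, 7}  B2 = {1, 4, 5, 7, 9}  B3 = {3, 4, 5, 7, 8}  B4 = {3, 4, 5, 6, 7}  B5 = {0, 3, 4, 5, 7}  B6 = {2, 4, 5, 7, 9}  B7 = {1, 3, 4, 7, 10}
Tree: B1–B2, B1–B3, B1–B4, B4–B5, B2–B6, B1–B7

Vertex coverage: the bags together contain {0, 1, 2, 3, 4, 5, 6, 7, 8, 9, 10}, the full vertex set. Edge coverage: each edge of G has both endpoints in at least one bag. Running intersection: for every vertex, the bags containing it form a connected subtree. All three properties hold, so this is a valid tree decomposition of width max|bag| − 1 = 4, and hence tw(G) ≤ 4.

Yes; width 4.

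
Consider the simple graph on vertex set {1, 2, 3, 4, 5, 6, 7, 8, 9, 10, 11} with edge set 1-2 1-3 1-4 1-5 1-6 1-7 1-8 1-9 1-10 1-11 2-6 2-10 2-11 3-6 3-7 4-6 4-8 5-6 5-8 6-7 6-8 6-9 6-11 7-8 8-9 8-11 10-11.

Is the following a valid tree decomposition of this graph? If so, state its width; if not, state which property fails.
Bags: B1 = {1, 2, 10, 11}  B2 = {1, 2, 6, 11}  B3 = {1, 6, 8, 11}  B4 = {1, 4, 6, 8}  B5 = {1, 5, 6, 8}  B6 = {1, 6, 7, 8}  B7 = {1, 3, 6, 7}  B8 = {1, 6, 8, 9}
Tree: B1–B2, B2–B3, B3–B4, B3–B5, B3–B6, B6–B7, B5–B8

Yes; width 3.

Checking the three conditions: (i) the bags cover all of {1, 2, 3, 4, 5, 6, 7, 8, 9, 10, 11}; (ii) for each edge, some bag contains both endpoints; (iii) the bags containing any fixed vertex form a subtree. All hold, so the decomposition is valid with width 4 − 1 = 3.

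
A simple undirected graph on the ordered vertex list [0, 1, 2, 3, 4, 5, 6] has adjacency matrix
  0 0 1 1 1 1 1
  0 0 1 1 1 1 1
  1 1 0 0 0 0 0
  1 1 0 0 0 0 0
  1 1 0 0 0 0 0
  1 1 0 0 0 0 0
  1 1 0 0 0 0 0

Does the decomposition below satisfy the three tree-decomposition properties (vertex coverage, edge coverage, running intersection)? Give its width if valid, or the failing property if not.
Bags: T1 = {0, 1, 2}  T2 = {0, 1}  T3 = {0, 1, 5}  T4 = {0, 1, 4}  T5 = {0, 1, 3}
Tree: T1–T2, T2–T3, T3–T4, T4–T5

No — vertex 6 appears in no bag.

A tree decomposition must satisfy three properties: every vertex lies in some bag; for every edge, both endpoints lie together in some bag; and for every vertex, the bags containing it form a connected subtree. Here vertex 6 appears in no bag, so the decomposition is invalid.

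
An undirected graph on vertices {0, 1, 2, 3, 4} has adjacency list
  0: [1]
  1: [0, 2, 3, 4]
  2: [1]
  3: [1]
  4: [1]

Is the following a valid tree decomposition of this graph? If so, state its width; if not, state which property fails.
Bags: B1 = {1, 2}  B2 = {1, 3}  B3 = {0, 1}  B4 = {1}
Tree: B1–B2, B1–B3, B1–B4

No — vertex 4 appears in no bag.

A tree decomposition must satisfy three properties: every vertex lies in some bag; for every edge, both endpoints lie together in some bag; and for every vertex, the bags containing it form a connected subtree. Here vertex 4 appears in no bag, so the decomposition is invalid.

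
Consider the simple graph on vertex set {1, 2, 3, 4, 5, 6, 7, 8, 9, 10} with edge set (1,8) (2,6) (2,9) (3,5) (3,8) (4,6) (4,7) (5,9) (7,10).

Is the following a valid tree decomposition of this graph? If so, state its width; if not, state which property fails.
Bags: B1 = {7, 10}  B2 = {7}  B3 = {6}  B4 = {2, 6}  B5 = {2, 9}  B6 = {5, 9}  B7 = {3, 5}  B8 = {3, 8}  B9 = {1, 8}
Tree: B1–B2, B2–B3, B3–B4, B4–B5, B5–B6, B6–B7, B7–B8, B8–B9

A tree decomposition must satisfy three properties: every vertex lies in some bag; for every edge, both endpoints lie together in some bag; and for every vertex, the bags containing it form a connected subtree. Here vertex 4 appears in no bag, so the decomposition is invalid.

No — vertex 4 appears in no bag.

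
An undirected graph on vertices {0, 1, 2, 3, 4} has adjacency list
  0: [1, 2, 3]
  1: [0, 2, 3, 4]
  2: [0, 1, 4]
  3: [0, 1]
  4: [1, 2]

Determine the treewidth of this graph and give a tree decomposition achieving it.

The largest bag has 3 vertices, giving width 2; this decomposition certifies tw(G) ≤ 2. Conversely, {0, 1, 2} is a clique of size 3, and the vertices of any clique must share a bag in every tree decomposition; so some bag has ≥ 3 vertices and tw(G) ≥ 2. Hence tw(G) = 2 exactly.

Treewidth 2.
Bags: B1 = {1, 2, 4}  B2 = {0, 1, 2}  B3 = {0, 1, 3}
Tree: B1–B2, B2–B3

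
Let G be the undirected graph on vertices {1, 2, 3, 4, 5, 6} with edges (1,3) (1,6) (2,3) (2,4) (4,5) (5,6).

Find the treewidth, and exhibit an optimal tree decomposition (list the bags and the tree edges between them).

Treewidth 2.
One optimal decomposition is:
Bags: B1 = {4, 5, 6}  B2 = {2, 4, 6}  B3 = {2, 3, 6}  B4 = {1, 3, 6}
Tree: B1–B2, B2–B3, B3–B4

Every bag has size at most 3, so the width is 3 − 1 = 2 and tw(G) ≤ 2. The edges 6–5–4–2–3–1–6 form a cycle, so G is not a tree and its treewidth is at least 2. Hence tw(G) = 2 exactly.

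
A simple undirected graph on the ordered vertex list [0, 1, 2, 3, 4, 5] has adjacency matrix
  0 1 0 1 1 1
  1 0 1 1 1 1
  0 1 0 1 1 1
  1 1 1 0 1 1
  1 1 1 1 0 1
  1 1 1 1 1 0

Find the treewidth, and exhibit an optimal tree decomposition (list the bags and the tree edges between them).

The largest bag has 5 vertices, giving width 4; this decomposition certifies tw(G) ≤ 4. For the lower bound, the 5 vertices {0, 1, 3, 4, 5} are pairwise adjacent, and any tree decomposition puts a clique entirely inside one bag — forcing width ≥ 4. The upper and lower bounds meet at 4, so that is the treewidth.

Treewidth 4.
One optimal decomposition is:
Bags: B1 = {0, 1, 3, 4, 5}  B2 = {1, 2, 3, 4, 5}
Tree: B1–B2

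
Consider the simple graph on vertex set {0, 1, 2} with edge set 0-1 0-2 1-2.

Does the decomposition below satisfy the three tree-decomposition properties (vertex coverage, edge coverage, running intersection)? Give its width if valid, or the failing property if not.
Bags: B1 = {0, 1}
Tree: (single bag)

A tree decomposition must satisfy three properties: every vertex lies in some bag; for every edge, both endpoints lie together in some bag; and for every vertex, the bags containing it form a connected subtree. Here vertex 2 appears in no bag, so the decomposition is invalid.

No — vertex 2 appears in no bag.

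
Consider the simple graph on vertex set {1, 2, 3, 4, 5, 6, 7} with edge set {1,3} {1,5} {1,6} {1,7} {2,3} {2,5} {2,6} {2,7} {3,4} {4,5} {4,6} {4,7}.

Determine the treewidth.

A width-3 tree decomposition is:
Bags: B1 = {1, 2, 4, 5}  B2 = {1, 2, 4, 6}  B3 = {1, 2, 3, 4}  B4 = {1, 2, 4, 7}
Tree: B1–B2, B2–B3, B3–B4
Each bag holds 4 vertices, so the decomposition has width 3, which upper-bounds the treewidth. For the lower bound: the 4 vertex sets {4,5}, {1,6}, {2}, {3} are disjoint, each induces a connected subgraph, and every pair is joined by at least one edge of G. Contracting each set to a single vertex therefore yields K_{4} as a minor, and since treewidth is minor-monotone, tw(G) ≥ tw(K_{4}) = 3. Hence tw(G) = 3 exactly.

3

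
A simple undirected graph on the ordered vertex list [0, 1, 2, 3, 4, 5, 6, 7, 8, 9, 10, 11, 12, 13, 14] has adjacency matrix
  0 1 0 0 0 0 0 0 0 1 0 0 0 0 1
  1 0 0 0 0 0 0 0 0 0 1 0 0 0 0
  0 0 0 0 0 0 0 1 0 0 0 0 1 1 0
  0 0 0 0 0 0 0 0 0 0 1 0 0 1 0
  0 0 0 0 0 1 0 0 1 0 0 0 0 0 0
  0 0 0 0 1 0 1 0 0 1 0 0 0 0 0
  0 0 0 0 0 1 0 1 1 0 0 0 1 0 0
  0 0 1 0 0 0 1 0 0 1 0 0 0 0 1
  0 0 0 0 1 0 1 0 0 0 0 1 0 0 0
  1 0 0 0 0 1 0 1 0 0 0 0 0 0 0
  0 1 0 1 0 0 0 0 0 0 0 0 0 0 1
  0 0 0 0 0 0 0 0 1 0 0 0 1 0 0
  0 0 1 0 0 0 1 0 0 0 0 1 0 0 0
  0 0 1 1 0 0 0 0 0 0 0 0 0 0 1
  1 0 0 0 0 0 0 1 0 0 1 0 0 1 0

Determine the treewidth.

A width-3 tree decomposition is:
Bags: B1 = {1, 3, 10, 13}  B2 = {1, 10, 13, 14}  B3 = {0, 1, 13, 14}  B4 = {0, 2, 13, 14}  B5 = {0, 2, 7, 14}  B6 = {0, 2, 7, 9}  B7 = {2, 7, 9, 12}  B8 = {6, 7, 9, 12}  B9 = {5, 6, 9, 12}  B10 = {5, 6, 11, 12}  B11 = {5, 6, 8, 11}  B12 = {4, 5, 8, 11}
Tree: B1–B2, B2–B3, B3–B4, B4–B5, B5–B6, B6–B7, B7–B8, B8–B9, B9–B10, B10–B11, B11–B12
Every bag has size at most 4, so the width is 4 − 1 = 3 and tw(G) ≤ 3. For the lower bound: the 4 vertex sets {1,3,10}, {13}, {14}, {0,2,7,9} are disjoint, each induces a connected subgraph, and every pair is joined by at least one edge of G. Contracting each set to a single vertex therefore yields K_{4} as a minor, and since treewidth is minor-monotone, tw(G) ≥ tw(K_{4}) = 3. Therefore the treewidth is 3.

3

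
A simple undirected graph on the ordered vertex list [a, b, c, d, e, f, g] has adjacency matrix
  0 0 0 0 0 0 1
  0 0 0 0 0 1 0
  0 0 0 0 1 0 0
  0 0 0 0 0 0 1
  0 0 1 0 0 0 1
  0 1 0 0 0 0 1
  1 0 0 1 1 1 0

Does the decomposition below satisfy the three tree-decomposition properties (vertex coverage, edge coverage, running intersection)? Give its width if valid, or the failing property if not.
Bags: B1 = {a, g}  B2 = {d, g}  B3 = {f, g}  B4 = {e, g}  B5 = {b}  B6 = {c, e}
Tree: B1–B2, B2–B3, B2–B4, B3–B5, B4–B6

No — edge (f,b) lies in no bag.

A tree decomposition must satisfy three properties: every vertex lies in some bag; for every edge, both endpoints lie together in some bag; and for every vertex, the bags containing it form a connected subtree. Here edge (f,b) lies in no bag, so the decomposition is invalid.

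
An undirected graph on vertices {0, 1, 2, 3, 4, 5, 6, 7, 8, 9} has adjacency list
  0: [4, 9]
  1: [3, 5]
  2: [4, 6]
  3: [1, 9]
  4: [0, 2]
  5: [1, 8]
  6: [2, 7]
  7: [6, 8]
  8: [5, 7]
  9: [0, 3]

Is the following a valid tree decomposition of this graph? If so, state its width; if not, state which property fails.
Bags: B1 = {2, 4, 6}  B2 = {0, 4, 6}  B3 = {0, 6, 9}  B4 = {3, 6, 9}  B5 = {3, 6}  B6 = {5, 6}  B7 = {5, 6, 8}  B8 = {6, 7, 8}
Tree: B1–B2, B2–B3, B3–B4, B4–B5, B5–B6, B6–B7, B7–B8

A tree decomposition must satisfy three properties: every vertex lies in some bag; for every edge, both endpoints lie together in some bag; and for every vertex, the bags containing it form a connected subtree. Here vertex 1 appears in no bag, so the decomposition is invalid.

No — vertex 1 appears in no bag.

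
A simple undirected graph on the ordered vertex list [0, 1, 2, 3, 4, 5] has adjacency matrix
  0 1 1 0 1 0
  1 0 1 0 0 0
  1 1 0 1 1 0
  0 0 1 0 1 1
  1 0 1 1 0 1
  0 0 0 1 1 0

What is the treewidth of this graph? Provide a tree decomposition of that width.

Treewidth 2.
One such decomposition:
Bags: B1 = {2, 3, 4}  B2 = {0, 2, 4}  B3 = {0, 1, 2}  B4 = {3, 4, 5}
Tree: B1–B2, B2–B3, B1–B4

The largest bag has 3 vertices, giving width 2; this decomposition certifies tw(G) ≤ 2. Conversely, {0, 1, 2} is a clique of size 3, and the vertices of any clique must share a bag in every tree decomposition; so some bag has ≥ 3 vertices and tw(G) ≥ 2. Therefore the treewidth is 2.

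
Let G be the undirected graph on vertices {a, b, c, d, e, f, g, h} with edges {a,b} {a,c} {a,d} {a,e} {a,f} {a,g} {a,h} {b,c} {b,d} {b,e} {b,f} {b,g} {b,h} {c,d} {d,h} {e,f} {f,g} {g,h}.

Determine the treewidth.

A width-3 tree decomposition is:
Bags: B1 = {a, b, g, h}  B2 = {a, b, d, h}  B3 = {a, b, c, d}  B4 = {a, b, f, g}  B5 = {a, b, e, f}
Tree: B1–B2, B2–B3, B1–B4, B4–B5
Every bag has size at most 4, so the width is 4 − 1 = 3 and tw(G) ≤ 3. Conversely, {a, b, d, h} is a clique of size 4, and the vertices of any clique must share a bag in every tree decomposition; so some bag has ≥ 4 vertices and tw(G) ≥ 3. Therefore the treewidth is 3.

3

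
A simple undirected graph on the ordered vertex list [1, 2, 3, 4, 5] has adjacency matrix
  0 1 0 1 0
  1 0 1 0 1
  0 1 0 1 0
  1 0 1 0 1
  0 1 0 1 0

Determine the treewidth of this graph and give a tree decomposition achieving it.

Every bag has size at most 3, so the width is 3 − 1 = 2 and tw(G) ≤ 2. Since 3–4–5–2–3 is a cycle in G, G is not acyclic. Forests are exactly the graphs of treewidth ≤ 1, so tw(G) ≥ 2. Hence tw(G) = 2 exactly.

Treewidth 2.
Bags: B1 = {2, 3, 4}  B2 = {2, 4, 5}  B3 = {1, 2, 4}
Tree: B1–B2, B2–B3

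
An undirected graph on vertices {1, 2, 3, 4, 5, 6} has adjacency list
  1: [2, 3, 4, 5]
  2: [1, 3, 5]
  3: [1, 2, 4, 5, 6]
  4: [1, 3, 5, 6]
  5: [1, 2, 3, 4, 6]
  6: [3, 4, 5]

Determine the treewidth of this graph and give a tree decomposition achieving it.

Treewidth 3.
One optimal decomposition is:
Bags: B1 = {3, 4, 5, 6}  B2 = {1, 3, 4, 5}  B3 = {1, 2, 3, 5}
Tree: B1–B2, B2–B3

The largest bag has 4 vertices, giving width 3; this decomposition certifies tw(G) ≤ 3. On the other hand G contains the 4-clique {1, 2, 3, 5}. A clique must lie in a single bag of any decomposition, so no decomposition can have width below 3. Combining the bounds, tw(G) = 3.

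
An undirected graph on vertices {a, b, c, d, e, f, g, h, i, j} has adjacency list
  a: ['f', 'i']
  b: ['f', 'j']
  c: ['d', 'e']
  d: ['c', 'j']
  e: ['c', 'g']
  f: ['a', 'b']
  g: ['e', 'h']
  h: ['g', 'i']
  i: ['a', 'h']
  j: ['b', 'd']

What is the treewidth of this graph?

A width-2 tree decomposition is:
Bags: B1 = {g, h, i}  B2 = {e, g, i}  B3 = {c, e, i}  B4 = {c, d, i}  B5 = {d, i, j}  B6 = {b, i, j}  B7 = {b, f, i}  B8 = {a, f, i}
Tree: B1–B2, B2–B3, B3–B4, B4–B5, B5–B6, B6–B7, B7–B8
Each bag holds 3 vertices, so the decomposition has width 2, which upper-bounds the treewidth. Since i–h–g–e–c–d–j–b–f–a–i is a cycle in G, G is not acyclic. Forests are exactly the graphs of treewidth ≤ 1, so tw(G) ≥ 2. Therefore the treewidth is 2.

2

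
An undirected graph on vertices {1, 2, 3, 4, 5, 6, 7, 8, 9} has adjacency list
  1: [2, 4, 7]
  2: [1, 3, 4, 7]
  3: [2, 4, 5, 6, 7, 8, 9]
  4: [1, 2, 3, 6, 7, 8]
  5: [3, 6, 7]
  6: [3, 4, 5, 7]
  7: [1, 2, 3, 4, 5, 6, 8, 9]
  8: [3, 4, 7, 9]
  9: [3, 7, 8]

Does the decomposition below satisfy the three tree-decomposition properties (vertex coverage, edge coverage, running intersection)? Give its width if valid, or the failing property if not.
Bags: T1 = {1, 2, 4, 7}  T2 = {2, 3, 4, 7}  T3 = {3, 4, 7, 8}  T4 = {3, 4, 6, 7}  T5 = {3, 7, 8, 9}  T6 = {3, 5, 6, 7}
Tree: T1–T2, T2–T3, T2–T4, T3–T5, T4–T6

Vertex coverage: the bags together contain {1, 2, 3, 4, 5, 6, 7, 8, 9}, the full vertex set. Edge coverage: each edge of G has both endpoints in at least one bag. Running intersection: for every vertex, the bags containing it form a connected subtree. All three properties hold, so this is a valid tree decomposition of width max|bag| − 1 = 3, and hence tw(G) ≤ 3.

Yes; width 3.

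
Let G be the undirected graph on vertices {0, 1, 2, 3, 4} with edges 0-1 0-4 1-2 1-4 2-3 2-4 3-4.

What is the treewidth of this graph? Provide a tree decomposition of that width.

Treewidth 2.
One such decomposition:
Bags: B1 = {1, 2, 4}  B2 = {0, 1, 4}  B3 = {2, 3, 4}
Tree: B1–B2, B1–B3

Each bag holds 3 vertices, so the decomposition has width 2, which upper-bounds the treewidth. On the other hand G contains the 3-clique {0, 1, 4}. A clique must lie in a single bag of any decomposition, so no decomposition can have width below 2. The upper and lower bounds meet at 2, so that is the treewidth.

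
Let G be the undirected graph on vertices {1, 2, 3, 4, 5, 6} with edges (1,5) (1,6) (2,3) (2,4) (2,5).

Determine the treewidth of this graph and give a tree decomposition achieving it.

The largest bag has 2 vertices, giving width 1; this decomposition certifies tw(G) ≤ 1. G has an edge, so its treewidth is at least 1. Hence tw(G) = 1 exactly.

Treewidth 1.
One such decomposition:
Bags: B1 = {2, 5}  B2 = {2, 3}  B3 = {1, 5}  B4 = {1, 6}  B5 = {2, 4}
Tree: B1–B2, B1–B3, B3–B4, B1–B5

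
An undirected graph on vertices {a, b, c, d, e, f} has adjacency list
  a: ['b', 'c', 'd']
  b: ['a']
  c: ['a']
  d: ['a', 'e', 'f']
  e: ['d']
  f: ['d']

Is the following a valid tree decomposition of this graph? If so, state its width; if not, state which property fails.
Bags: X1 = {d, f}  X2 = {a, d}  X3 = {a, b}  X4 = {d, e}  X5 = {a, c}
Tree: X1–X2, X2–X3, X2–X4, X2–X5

Yes; width 1.

Vertex coverage: the bags together contain {a, b, c, d, e, f}, the full vertex set. Edge coverage: each edge of G has both endpoints in at least one bag. Running intersection: for every vertex, the bags containing it form a connected subtree. All three properties hold, so this is a valid tree decomposition of width max|bag| − 1 = 1, and hence tw(G) ≤ 1.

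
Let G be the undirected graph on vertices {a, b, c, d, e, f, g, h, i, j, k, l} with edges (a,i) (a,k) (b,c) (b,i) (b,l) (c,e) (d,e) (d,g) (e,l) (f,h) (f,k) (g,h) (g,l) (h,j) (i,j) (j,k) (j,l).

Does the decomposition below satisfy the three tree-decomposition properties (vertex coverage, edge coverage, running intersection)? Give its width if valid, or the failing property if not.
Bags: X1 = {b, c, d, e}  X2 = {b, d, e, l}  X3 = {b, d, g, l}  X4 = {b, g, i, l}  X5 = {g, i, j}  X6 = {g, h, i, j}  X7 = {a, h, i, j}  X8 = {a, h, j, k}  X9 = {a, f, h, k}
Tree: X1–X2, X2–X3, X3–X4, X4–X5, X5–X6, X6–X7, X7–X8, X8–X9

No — edge (l,j) lies in no bag.

A tree decomposition must satisfy three properties: every vertex lies in some bag; for every edge, both endpoints lie together in some bag; and for every vertex, the bags containing it form a connected subtree. Here edge (l,j) lies in no bag, so the decomposition is invalid.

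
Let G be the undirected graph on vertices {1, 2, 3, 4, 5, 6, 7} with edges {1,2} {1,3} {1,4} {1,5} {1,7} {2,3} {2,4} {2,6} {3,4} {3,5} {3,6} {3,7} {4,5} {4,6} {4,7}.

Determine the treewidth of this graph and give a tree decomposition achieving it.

Treewidth 3.
One optimal decomposition is:
Bags: B1 = {1, 2, 3, 4}  B2 = {1, 3, 4, 7}  B3 = {2, 3, 4, 6}  B4 = {1, 3, 4, 5}
Tree: B1–B2, B1–B3, B2–B4

Every bag has size at most 4, so the width is 4 − 1 = 3 and tw(G) ≤ 3. For the lower bound, the 4 vertices {1, 2, 3, 4} are pairwise adjacent, and any tree decomposition puts a clique entirely inside one bag — forcing width ≥ 3. Hence tw(G) = 3 exactly.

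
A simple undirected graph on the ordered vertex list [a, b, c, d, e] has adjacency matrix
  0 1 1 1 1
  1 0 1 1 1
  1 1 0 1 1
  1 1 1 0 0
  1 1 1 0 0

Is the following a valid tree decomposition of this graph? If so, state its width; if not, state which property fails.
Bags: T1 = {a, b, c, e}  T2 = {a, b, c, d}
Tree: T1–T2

Every vertex of G appears in some bag (union = {a, b, c, d, e}); every edge is covered by a bag; and for each vertex v the set of bags containing v is connected in the bag tree. The decomposition is therefore valid. The largest bag has 4 vertices, so the width is 3.

Yes; width 3.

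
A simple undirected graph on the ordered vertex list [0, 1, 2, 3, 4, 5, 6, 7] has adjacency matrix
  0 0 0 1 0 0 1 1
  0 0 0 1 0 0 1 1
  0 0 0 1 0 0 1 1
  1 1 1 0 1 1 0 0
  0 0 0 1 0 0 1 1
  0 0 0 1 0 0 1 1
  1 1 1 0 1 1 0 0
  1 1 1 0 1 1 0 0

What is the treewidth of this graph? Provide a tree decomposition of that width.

Treewidth 3.
One such decomposition:
Bags: B1 = {3, 5, 6, 7}  B2 = {1, 3, 6, 7}  B3 = {3, 4, 6, 7}  B4 = {2, 3, 6, 7}  B5 = {0, 3, 6, 7}
Tree: B1–B2, B2–B3, B3–B4, B4–B5

Each bag holds 4 vertices, so the decomposition has width 3, which upper-bounds the treewidth. For the lower bound: the 4 vertex sets {3,5}, {1,7}, {6}, {4} are disjoint, each induces a connected subgraph, and every pair is joined by at least one edge of G. Contracting each set to a single vertex therefore yields K_{4} as a minor, and since treewidth is minor-monotone, tw(G) ≥ tw(K_{4}) = 3. Therefore the treewidth is 3.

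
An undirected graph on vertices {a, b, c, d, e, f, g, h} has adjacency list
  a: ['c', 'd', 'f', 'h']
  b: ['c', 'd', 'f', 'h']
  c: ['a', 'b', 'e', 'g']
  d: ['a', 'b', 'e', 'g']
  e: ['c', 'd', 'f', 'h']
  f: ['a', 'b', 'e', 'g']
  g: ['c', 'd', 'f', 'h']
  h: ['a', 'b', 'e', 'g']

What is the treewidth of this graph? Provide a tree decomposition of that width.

Treewidth 4.
One optimal decomposition is:
Bags: B1 = {a, c, d, f, h}  B2 = {c, d, e, f, h}  B3 = {b, c, d, f, h}  B4 = {c, d, f, g, h}
Tree: B1–B2, B2–B3, B3–B4

The largest bag has 5 vertices, giving width 4; this decomposition certifies tw(G) ≤ 4. For the lower bound: the 5 vertex sets {a,f}, {d,e}, {b,h}, {c}, {g} are disjoint, each induces a connected subgraph, and every pair is joined by at least one edge of G. Contracting each set to a single vertex therefore yields K_{5} as a minor, and since treewidth is minor-monotone, tw(G) ≥ tw(K_{5}) = 4. Therefore the treewidth is 4.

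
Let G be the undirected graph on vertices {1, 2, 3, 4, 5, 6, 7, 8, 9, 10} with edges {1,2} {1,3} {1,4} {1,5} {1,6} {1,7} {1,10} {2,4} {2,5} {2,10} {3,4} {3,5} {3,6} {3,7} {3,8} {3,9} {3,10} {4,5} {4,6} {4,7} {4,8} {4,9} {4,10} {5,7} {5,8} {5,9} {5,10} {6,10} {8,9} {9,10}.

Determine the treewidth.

4

A width-4 tree decomposition is:
Bags: B1 = {3, 4, 5, 9, 10}  B2 = {1, 3, 4, 5, 10}  B3 = {3, 4, 5, 8, 9}  B4 = {1, 3, 4, 5, 7}  B5 = {1, 3, 4, 6, 10}  B6 = {1, 2, 4, 5, 10}
Tree: B1–B2, B1–B3, B2–B4, B2–B5, B2–B6
The largest bag has 5 vertices, giving width 4; this decomposition certifies tw(G) ≤ 4. For the lower bound, the 5 vertices {1, 2, 4, 5, 10} are pairwise adjacent, and any tree decomposition puts a clique entirely inside one bag — forcing width ≥ 4. The upper and lower bounds meet at 4, so that is the treewidth.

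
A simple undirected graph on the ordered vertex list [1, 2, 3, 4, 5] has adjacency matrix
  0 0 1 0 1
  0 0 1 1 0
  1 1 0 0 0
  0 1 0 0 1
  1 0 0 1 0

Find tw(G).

2

A width-2 tree decomposition is:
Bags: B1 = {2, 4, 5}  B2 = {1, 2, 5}  B3 = {1, 2, 3}
Tree: B1–B2, B2–B3
Every bag has size at most 3, so the width is 3 − 1 = 2 and tw(G) ≤ 2. For the lower bound, G contains the cycle 2–4–5–1–3–2, so G is not a forest; only forests have treewidth ≤ 1, hence tw(G) ≥ 2. Therefore the treewidth is 2.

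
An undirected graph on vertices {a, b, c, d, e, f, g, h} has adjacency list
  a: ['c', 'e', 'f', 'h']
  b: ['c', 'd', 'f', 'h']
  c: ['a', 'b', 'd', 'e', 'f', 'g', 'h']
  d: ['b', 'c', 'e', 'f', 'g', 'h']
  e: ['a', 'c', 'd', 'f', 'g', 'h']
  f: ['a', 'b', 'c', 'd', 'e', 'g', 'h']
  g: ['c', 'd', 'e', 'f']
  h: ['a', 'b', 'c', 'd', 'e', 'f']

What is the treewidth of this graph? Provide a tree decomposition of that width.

Treewidth 4.
Bags: B1 = {b, c, d, f, h}  B2 = {c, d, e, f, h}  B3 = {c, d, e, f, g}  B4 = {a, c, e, f, h}
Tree: B1–B2, B2–B3, B2–B4

The largest bag has 5 vertices, giving width 4; this decomposition certifies tw(G) ≤ 4. For the lower bound, the 5 vertices {c, d, e, f, g} are pairwise adjacent, and any tree decomposition puts a clique entirely inside one bag — forcing width ≥ 4. Hence tw(G) = 4 exactly.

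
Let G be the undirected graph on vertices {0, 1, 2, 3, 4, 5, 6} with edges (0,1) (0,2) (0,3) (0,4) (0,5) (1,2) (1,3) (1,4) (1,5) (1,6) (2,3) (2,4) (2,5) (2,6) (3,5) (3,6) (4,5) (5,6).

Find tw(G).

4

A width-4 tree decomposition is:
Bags: B1 = {0, 1, 2, 3, 5}  B2 = {0, 1, 2, 4, 5}  B3 = {1, 2, 3, 5, 6}
Tree: B1–B2, B1–B3
Every bag has size at most 5, so the width is 5 − 1 = 4 and tw(G) ≤ 4. Conversely, {0, 1, 2, 3, 5} is a clique of size 5, and the vertices of any clique must share a bag in every tree decomposition; so some bag has ≥ 5 vertices and tw(G) ≥ 4. The upper and lower bounds meet at 4, so that is the treewidth.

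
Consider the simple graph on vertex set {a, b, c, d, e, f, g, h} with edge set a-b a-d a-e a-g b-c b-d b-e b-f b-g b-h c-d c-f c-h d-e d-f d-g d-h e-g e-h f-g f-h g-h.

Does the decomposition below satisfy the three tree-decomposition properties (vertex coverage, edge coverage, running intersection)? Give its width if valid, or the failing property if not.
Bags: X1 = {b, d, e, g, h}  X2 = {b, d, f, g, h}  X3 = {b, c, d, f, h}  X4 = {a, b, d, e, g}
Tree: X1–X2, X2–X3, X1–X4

Yes; width 4.

Checking the three conditions: (i) the bags cover all of {a, b, c, d, e, f, g, h}; (ii) for each edge, some bag contains both endpoints; (iii) the bags containing any fixed vertex form a subtree. All hold, so the decomposition is valid with width 5 − 1 = 4.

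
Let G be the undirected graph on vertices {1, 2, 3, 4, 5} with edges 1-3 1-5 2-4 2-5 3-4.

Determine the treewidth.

A width-2 tree decomposition is:
Bags: B1 = {1, 3, 5}  B2 = {3, 4, 5}  B3 = {2, 4, 5}
Tree: B1–B2, B2–B3
Each bag holds 3 vertices, so the decomposition has width 2, which upper-bounds the treewidth. The edges 5–1–3–4–2–5 form a cycle, so G is not a tree and its treewidth is at least 2. The upper and lower bounds meet at 2, so that is the treewidth.

2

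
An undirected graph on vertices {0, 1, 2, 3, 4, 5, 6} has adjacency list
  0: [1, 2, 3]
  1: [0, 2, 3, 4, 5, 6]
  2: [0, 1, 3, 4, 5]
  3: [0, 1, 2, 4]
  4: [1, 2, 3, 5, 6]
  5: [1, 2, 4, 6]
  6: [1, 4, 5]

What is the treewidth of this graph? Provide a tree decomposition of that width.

Every bag has size at most 4, so the width is 4 − 1 = 3 and tw(G) ≤ 3. On the other hand G contains the 4-clique {0, 1, 2, 3}. A clique must lie in a single bag of any decomposition, so no decomposition can have width below 3. Combining the bounds, tw(G) = 3.

Treewidth 3.
One optimal decomposition is:
Bags: B1 = {1, 2, 4, 5}  B2 = {1, 2, 3, 4}  B3 = {0, 1, 2, 3}  B4 = {1, 4, 5, 6}
Tree: B1–B2, B2–B3, B1–B4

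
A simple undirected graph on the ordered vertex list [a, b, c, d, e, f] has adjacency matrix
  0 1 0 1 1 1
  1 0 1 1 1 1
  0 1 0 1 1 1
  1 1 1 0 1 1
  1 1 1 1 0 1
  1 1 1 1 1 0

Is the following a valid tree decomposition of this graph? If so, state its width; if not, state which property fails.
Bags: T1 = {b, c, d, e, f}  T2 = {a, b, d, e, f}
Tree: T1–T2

Vertex coverage: the bags together contain {a, b, c, d, e, f}, the full vertex set. Edge coverage: each edge of G has both endpoints in at least one bag. Running intersection: for every vertex, the bags containing it form a connected subtree. All three properties hold, so this is a valid tree decomposition of width max|bag| − 1 = 4, and hence tw(G) ≤ 4.

Yes; width 4.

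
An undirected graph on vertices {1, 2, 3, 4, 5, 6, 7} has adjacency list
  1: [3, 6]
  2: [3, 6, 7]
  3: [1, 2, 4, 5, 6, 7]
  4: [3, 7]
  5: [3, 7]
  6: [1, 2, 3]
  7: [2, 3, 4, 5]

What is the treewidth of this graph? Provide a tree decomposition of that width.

Each bag holds 3 vertices, so the decomposition has width 2, which upper-bounds the treewidth. Conversely, {1, 3, 6} is a clique of size 3, and the vertices of any clique must share a bag in every tree decomposition; so some bag has ≥ 3 vertices and tw(G) ≥ 2. Therefore the treewidth is 2.

Treewidth 2.
One such decomposition:
Bags: B1 = {2, 3, 6}  B2 = {2, 3, 7}  B3 = {3, 5, 7}  B4 = {3, 4, 7}  B5 = {1, 3, 6}
Tree: B1–B2, B2–B3, B3–B4, B1–B5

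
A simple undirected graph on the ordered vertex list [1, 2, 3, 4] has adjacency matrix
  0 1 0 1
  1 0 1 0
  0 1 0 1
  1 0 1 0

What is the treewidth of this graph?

2

A width-2 tree decomposition is:
Bags: B1 = {1, 3, 4}  B2 = {1, 2, 3}
Tree: B1–B2
Every bag has size at most 3, so the width is 3 − 1 = 2 and tw(G) ≤ 2. The edges 1–4–3–2–1 form a cycle, so G is not a tree and its treewidth is at least 2. Therefore the treewidth is 2.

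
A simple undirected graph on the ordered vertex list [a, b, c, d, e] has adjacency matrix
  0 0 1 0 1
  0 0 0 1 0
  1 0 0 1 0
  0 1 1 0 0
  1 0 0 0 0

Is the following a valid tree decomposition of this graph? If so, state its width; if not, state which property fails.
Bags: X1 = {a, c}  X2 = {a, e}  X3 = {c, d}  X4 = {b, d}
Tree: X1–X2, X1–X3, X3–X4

Vertex coverage: the bags together contain {a, b, c, d, e}, the full vertex set. Edge coverage: each edge of G has both endpoints in at least one bag. Running intersection: for every vertex, the bags containing it form a connected subtree. All three properties hold, so this is a valid tree decomposition of width max|bag| − 1 = 1, and hence tw(G) ≤ 1.

Yes; width 1.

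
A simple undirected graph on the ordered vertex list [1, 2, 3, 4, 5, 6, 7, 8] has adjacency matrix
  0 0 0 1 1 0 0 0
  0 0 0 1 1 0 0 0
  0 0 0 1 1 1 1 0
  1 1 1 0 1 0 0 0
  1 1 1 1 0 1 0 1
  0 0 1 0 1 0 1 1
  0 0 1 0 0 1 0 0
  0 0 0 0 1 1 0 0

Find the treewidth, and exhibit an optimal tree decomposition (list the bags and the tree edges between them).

The largest bag has 3 vertices, giving width 2; this decomposition certifies tw(G) ≤ 2. For the lower bound, the 3 vertices {5, 6, 8} are pairwise adjacent, and any tree decomposition puts a clique entirely inside one bag — forcing width ≥ 2. Therefore the treewidth is 2.

Treewidth 2.
Bags: B1 = {1, 4, 5}  B2 = {2, 4, 5}  B3 = {3, 4, 5}  B4 = {3, 5, 6}  B5 = {3, 6, 7}  B6 = {5, 6, 8}
Tree: B1–B2, B1–B3, B3–B4, B4–B5, B4–B6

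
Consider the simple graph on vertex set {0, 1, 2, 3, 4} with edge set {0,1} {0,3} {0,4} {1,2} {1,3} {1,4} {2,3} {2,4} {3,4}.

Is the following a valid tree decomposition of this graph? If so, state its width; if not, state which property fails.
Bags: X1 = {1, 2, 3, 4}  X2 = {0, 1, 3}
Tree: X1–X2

A tree decomposition must satisfy three properties: every vertex lies in some bag; for every edge, both endpoints lie together in some bag; and for every vertex, the bags containing it form a connected subtree. Here edge (4,0) lies in no bag, so the decomposition is invalid.

No — edge (4,0) lies in no bag.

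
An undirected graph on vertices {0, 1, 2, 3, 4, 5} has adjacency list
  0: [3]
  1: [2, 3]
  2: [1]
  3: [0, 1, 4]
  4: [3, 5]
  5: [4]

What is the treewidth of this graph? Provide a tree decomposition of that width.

Treewidth 1.
One optimal decomposition is:
Bags: B1 = {4, 5}  B2 = {3, 4}  B3 = {1, 3}  B4 = {1, 2}  B5 = {0, 3}
Tree: B1–B2, B2–B3, B3–B4, B3–B5

Each bag holds 2 vertices, so the decomposition has width 1, which upper-bounds the treewidth. Since G has at least one edge (e.g. 4–5), it is not an edgeless graph, so tw(G) ≥ 1. Therefore the treewidth is 1.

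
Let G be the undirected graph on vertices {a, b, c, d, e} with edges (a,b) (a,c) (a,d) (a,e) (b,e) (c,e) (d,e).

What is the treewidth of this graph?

2

A width-2 tree decomposition is:
Bags: B1 = {a, b, e}  B2 = {a, c, e}  B3 = {a, d, e}
Tree: B1–B2, B2–B3
Each bag holds 3 vertices, so the decomposition has width 2, which upper-bounds the treewidth. Conversely, {a, d, e} is a clique of size 3, and the vertices of any clique must share a bag in every tree decomposition; so some bag has ≥ 3 vertices and tw(G) ≥ 2. Hence tw(G) = 2 exactly.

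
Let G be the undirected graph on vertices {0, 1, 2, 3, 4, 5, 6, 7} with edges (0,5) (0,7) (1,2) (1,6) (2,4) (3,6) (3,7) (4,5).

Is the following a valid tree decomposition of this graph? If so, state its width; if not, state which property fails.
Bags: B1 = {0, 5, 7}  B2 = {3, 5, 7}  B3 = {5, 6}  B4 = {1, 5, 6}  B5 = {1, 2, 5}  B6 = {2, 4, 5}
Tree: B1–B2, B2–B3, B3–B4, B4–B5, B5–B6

No — edge (3,6) lies in no bag.

A tree decomposition must satisfy three properties: every vertex lies in some bag; for every edge, both endpoints lie together in some bag; and for every vertex, the bags containing it form a connected subtree. Here edge (3,6) lies in no bag, so the decomposition is invalid.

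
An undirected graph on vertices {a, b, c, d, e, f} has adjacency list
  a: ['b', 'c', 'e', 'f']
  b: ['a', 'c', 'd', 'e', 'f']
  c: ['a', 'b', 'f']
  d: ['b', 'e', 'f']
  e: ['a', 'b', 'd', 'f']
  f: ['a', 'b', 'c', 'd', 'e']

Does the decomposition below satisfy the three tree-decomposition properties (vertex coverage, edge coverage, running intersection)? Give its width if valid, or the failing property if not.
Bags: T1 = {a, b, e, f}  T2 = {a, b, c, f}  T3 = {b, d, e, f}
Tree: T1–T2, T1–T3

Vertex coverage: the bags together contain {a, b, c, d, e, f}, the full vertex set. Edge coverage: each edge of G has both endpoints in at least one bag. Running intersection: for every vertex, the bags containing it form a connected subtree. All three properties hold, so this is a valid tree decomposition of width max|bag| − 1 = 3, and hence tw(G) ≤ 3.

Yes; width 3.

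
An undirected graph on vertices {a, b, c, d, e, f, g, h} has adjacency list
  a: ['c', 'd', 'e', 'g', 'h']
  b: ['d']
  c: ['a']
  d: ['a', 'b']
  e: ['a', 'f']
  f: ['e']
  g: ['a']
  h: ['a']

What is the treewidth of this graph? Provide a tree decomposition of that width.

The largest bag has 2 vertices, giving width 1; this decomposition certifies tw(G) ≤ 1. Any graph with an edge has treewidth ≥ 1, and G has the edge c–a. Hence tw(G) = 1 exactly.

Treewidth 1.
Bags: B1 = {a, c}  B2 = {a, h}  B3 = {a, g}  B4 = {a, d}  B5 = {a, e}  B6 = {b, d}  B7 = {e, f}
Tree: B1–B2, B2–B3, B1–B4, B1–B5, B4–B6, B5–B7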